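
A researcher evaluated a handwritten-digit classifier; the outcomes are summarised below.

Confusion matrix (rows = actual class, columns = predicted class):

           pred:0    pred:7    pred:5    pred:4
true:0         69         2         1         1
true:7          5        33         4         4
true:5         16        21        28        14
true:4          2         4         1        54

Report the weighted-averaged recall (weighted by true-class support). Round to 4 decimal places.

0.7104

Per-class recall (TP/(TP+FN)):
  0: TP=69, FN=2+1+1=4 → 69/73 = 0.94521
  7: TP=33, FN=5+4+4=13 → 33/46 = 0.71739
  5: TP=28, FN=16+21+14=51 → 28/79 = 0.35443
  4: TP=54, FN=2+4+1=7 → 54/61 = 0.88525
Weighted-recall = Σ (supportᵢ/N)·recallᵢ with N=259: (73/259)·0.94521 + (46/259)·0.71739 + (79/259)·0.35443 + (61/259)·0.88525 = 0.7104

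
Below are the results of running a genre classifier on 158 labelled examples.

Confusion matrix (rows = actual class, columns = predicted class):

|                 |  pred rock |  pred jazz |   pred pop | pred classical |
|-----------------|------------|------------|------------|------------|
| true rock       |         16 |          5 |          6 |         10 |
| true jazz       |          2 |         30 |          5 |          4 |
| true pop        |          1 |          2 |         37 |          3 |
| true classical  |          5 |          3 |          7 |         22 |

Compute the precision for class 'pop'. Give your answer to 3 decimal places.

One-vs-rest for 'pop': TP = diagonal; FP = other classes predicted 'pop'; FN = 'pop' predicted as other.
precision = TP/(TP+FP).
pop: TP=37, FP=6+5+7=18 → 37/55 = 0.6727

0.673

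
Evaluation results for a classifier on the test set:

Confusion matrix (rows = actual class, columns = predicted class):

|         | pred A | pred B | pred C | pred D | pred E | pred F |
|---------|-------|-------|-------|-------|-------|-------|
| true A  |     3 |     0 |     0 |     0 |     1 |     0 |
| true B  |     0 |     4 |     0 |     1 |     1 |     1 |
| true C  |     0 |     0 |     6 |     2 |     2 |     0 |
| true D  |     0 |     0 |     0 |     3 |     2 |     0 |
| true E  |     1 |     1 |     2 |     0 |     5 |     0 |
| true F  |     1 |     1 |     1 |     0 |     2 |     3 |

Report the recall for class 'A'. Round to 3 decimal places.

0.750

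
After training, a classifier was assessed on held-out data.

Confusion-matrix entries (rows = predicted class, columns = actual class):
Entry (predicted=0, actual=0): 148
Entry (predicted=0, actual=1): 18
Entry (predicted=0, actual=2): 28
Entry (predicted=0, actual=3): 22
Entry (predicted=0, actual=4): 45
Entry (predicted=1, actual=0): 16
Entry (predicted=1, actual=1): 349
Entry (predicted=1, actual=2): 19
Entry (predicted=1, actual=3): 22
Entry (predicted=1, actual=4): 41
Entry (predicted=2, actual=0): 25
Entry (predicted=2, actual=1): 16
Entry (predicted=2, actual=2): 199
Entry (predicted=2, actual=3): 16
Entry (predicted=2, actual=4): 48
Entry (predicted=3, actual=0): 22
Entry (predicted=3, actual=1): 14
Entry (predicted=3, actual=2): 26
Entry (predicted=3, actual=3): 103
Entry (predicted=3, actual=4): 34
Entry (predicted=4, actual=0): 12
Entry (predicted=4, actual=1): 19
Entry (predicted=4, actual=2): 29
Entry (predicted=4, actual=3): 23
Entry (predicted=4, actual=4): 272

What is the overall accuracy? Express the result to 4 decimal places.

Accuracy = trace / total = (148+349+199+103+272=1071) / 1566 = 1071/1566 = 0.6839

0.6839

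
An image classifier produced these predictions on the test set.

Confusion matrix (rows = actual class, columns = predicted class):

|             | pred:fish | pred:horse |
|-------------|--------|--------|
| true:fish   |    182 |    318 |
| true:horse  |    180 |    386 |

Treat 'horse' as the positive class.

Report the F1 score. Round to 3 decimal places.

Precision = TP/(TP+FP) = 386/704 = 0.5483
Recall = TP/(TP+FN) = 386/566 = 0.6820
F1 = 2·TP/(2·TP+FP+FN) = 772/1270 = 0.608

0.608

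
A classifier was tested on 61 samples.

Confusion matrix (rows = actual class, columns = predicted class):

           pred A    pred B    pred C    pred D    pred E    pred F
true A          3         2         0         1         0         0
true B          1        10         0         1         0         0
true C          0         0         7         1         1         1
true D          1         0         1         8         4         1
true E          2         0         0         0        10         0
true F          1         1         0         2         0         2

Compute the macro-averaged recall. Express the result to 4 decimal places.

0.6222

Per-class recall (TP/(TP+FN)):
  A: TP=3, FN=2+0+1+0+0=3 → 3/6 = 0.50000
  B: TP=10, FN=1+0+1+0+0=2 → 10/12 = 0.83333
  C: TP=7, FN=0+0+1+1+1=3 → 7/10 = 0.70000
  D: TP=8, FN=1+0+1+4+1=7 → 8/15 = 0.53333
  E: TP=10, FN=2+0+0+0+0=2 → 10/12 = 0.83333
  F: TP=2, FN=1+1+0+2+0=4 → 2/6 = 0.33333
Macro-recall = mean = (0.50000 + 0.83333 + 0.70000 + 0.53333 + 0.83333 + 0.33333) / 6 = 0.6222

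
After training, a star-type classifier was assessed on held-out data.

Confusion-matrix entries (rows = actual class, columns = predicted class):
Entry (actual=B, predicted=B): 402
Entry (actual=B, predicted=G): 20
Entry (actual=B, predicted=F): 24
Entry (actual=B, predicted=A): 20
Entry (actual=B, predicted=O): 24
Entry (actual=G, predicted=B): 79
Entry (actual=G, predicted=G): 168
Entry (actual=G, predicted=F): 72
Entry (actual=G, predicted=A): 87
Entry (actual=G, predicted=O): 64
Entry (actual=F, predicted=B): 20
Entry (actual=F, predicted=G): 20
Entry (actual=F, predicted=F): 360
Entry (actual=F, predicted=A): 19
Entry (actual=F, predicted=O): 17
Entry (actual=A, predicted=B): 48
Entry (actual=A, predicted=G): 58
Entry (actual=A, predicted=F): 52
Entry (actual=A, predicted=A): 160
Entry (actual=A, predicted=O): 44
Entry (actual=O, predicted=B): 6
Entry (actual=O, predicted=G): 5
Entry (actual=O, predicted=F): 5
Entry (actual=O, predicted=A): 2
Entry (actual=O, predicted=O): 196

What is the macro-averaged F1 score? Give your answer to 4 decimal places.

Per-class F1 score (2·TP/(2·TP+FP+FN)):
  B: TP=402, FP=79+20+48+6=153, FN=20+24+20+24=88 → 804/1045 = 0.76938
  G: TP=168, FP=20+20+58+5=103, FN=79+72+87+64=302 → 336/741 = 0.45344
  F: TP=360, FP=24+72+52+5=153, FN=20+20+19+17=76 → 720/949 = 0.75869
  A: TP=160, FP=20+87+19+2=128, FN=48+58+52+44=202 → 320/650 = 0.49231
  O: TP=196, FP=24+64+17+44=149, FN=6+5+5+2=18 → 392/559 = 0.70125
Macro-F1 score = mean = (0.76938 + 0.45344 + 0.75869 + 0.49231 + 0.70125) / 5 = 0.6350

0.6350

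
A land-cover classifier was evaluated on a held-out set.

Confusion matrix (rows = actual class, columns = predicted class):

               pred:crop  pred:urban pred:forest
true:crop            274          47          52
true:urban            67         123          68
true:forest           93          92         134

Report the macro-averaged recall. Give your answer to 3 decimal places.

0.544

Per-class recall (TP/(TP+FN)):
  crop: TP=274, FN=47+52=99 → 274/373 = 0.7346
  urban: TP=123, FN=67+68=135 → 123/258 = 0.4767
  forest: TP=134, FN=93+92=185 → 134/319 = 0.4201
Macro-recall = mean = (0.7346 + 0.4767 + 0.4201) / 3 = 0.544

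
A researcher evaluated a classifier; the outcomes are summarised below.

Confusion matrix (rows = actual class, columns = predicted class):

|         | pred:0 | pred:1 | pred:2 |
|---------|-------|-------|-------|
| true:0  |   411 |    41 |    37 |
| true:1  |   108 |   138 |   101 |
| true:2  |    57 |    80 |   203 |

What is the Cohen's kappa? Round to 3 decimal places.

0.443

Observed agreement pₒ = trace/N = 752/1176 = 0.6395
Expected agreement pₑ = Σ (rowᵢ·colᵢ)/N² = (489·576 + 347·259 + 340·341)/1176² = 0.3525
κ = (pₒ − pₑ)/(1 − pₑ) = (0.6395 − 0.3525)/(1 − 0.3525) = 0.443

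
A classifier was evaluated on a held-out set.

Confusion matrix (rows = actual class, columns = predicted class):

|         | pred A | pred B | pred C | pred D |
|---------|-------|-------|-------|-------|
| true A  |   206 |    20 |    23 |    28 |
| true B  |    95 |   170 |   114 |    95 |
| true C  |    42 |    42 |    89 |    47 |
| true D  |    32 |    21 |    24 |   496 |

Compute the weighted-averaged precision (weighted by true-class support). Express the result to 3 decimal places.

0.632

Per-class precision (TP/(TP+FP)):
  A: TP=206, FP=95+42+32=169 → 206/375 = 0.5493
  B: TP=170, FP=20+42+21=83 → 170/253 = 0.6719
  C: TP=89, FP=23+114+24=161 → 89/250 = 0.3560
  D: TP=496, FP=28+95+47=170 → 496/666 = 0.7447
Weighted-precision = Σ (supportᵢ/N)·precisionᵢ with N=1544: (277/1544)·0.5493 + (474/1544)·0.6719 + (220/1544)·0.3560 + (573/1544)·0.7447 = 0.632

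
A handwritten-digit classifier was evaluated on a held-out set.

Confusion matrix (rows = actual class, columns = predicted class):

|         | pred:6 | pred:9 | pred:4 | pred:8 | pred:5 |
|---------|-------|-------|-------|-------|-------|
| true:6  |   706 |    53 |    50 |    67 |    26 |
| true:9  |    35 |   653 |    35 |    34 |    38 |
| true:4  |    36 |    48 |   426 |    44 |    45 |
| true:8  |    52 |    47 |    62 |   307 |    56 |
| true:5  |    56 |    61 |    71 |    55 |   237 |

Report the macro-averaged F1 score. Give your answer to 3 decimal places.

Per-class F1 score (2·TP/(2·TP+FP+FN)):
  6: TP=706, FP=35+36+52+56=179, FN=53+50+67+26=196 → 1412/1787 = 0.7902
  9: TP=653, FP=53+48+47+61=209, FN=35+35+34+38=142 → 1306/1657 = 0.7882
  4: TP=426, FP=50+35+62+71=218, FN=36+48+44+45=173 → 852/1243 = 0.6854
  8: TP=307, FP=67+34+44+55=200, FN=52+47+62+56=217 → 614/1031 = 0.5955
  5: TP=237, FP=26+38+45+56=165, FN=56+61+71+55=243 → 474/882 = 0.5374
Macro-F1 score = mean = (0.7902 + 0.7882 + 0.6854 + 0.5955 + 0.5374) / 5 = 0.679

0.679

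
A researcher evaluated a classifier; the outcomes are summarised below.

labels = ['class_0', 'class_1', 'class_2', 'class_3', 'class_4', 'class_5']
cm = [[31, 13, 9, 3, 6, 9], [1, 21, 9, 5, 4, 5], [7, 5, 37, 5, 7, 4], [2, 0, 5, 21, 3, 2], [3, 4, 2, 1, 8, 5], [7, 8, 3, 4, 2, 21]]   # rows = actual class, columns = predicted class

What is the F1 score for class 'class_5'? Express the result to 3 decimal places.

0.462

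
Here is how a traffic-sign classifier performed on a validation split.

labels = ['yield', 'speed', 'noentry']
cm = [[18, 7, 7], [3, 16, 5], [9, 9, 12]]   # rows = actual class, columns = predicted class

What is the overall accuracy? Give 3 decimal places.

0.535

Accuracy = trace / total = (18+16+12=46) / 86 = 46/86 = 0.535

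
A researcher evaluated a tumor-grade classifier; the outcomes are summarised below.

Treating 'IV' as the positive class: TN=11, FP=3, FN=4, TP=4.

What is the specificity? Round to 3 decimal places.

0.786

Specificity = TN/(TN+FP) = 11/(11+3) = 0.786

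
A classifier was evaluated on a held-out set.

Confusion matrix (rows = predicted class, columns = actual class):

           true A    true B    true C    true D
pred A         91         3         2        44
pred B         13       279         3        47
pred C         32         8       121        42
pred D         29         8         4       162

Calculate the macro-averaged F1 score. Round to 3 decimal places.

0.711

Per-class F1 score (2·TP/(2·TP+FP+FN)):
  A: TP=91, FP=3+2+44=49, FN=13+32+29=74 → 182/305 = 0.5967
  B: TP=279, FP=13+3+47=63, FN=3+8+8=19 → 558/640 = 0.8719
  C: TP=121, FP=32+8+42=82, FN=2+3+4=9 → 242/333 = 0.7267
  D: TP=162, FP=29+8+4=41, FN=44+47+42=133 → 324/498 = 0.6506
Macro-F1 score = mean = (0.5967 + 0.8719 + 0.7267 + 0.6506) / 4 = 0.711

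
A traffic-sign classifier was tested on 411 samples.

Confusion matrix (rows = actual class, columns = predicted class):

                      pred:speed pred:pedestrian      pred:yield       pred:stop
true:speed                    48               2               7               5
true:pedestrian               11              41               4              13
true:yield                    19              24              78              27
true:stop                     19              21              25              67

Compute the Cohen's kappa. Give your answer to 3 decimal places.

Observed agreement pₒ = trace/N = 234/411 = 0.5693
Expected agreement pₑ = Σ (rowᵢ·colᵢ)/N² = (62·97 + 69·88 + 148·114 + 132·112)/411² = 0.2589
κ = (pₒ − pₑ)/(1 − pₑ) = (0.5693 − 0.2589)/(1 − 0.2589) = 0.419

0.419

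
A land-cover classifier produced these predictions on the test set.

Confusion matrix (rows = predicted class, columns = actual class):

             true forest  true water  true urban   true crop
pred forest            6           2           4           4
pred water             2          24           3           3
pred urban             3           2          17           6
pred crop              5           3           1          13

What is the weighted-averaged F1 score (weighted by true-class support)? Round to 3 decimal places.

Per-class F1 score (2·TP/(2·TP+FP+FN)):
  forest: TP=6, FP=2+4+4=10, FN=2+3+5=10 → 12/32 = 0.3750
  water: TP=24, FP=2+3+3=8, FN=2+2+3=7 → 48/63 = 0.7619
  urban: TP=17, FP=3+2+6=11, FN=4+3+1=8 → 34/53 = 0.6415
  crop: TP=13, FP=5+3+1=9, FN=4+3+6=13 → 26/48 = 0.5417
Weighted-F1 score = Σ (supportᵢ/N)·F1 scoreᵢ with N=98: (16/98)·0.3750 + (31/98)·0.7619 + (25/98)·0.6415 + (26/98)·0.5417 = 0.610

0.610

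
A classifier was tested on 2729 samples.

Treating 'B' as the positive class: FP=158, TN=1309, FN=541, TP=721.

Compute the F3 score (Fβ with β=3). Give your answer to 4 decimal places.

0.5892

Fβ = (1+β²)·TP / ((1+β²)·TP + β²·FN + FP), with β²=9
= 10·721 / (10·721 + 9·541 + 158) = 0.5892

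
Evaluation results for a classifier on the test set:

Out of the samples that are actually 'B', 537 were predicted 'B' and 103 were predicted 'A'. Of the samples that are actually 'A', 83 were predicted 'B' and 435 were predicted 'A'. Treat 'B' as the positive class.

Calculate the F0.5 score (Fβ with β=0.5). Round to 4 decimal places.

Fβ = (1+β²)·TP / ((1+β²)·TP + β²·FN + FP), with β²=1/4
= 1.25·537 / (1.25·537 + 0.25·103 + 83) = 0.8606

0.8606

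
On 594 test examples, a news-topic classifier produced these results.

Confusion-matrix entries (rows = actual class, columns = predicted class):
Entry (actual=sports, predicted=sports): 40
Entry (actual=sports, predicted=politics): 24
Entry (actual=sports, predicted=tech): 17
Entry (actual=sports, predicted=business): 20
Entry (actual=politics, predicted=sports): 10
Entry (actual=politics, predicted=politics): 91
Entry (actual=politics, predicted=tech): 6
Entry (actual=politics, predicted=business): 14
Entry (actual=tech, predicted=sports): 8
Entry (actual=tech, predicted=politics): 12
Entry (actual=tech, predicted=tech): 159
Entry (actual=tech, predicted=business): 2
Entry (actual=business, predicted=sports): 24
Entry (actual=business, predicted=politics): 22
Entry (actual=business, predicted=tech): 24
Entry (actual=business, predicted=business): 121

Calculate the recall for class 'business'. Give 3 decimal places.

recall = TP/(TP+FN).
business: TP=121, FN=24+22+24=70 → 121/191 = 0.6335

0.634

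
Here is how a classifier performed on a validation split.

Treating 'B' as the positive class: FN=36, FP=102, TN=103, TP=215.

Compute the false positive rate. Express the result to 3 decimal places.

FPR = FP/(FP+TN) = 102/(102+103) = 0.498

0.498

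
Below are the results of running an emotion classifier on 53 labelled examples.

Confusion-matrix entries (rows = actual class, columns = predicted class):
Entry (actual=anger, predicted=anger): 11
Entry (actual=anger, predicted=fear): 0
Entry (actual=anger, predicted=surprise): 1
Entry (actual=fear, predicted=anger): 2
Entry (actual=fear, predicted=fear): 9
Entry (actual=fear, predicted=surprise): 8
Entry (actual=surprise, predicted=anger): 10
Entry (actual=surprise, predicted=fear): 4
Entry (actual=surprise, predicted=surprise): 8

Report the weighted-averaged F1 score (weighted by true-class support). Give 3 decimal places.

0.514

Per-class F1 score (2·TP/(2·TP+FP+FN)):
  anger: TP=11, FP=2+10=12, FN=0+1=1 → 22/35 = 0.6286
  fear: TP=9, FP=0+4=4, FN=2+8=10 → 18/32 = 0.5625
  surprise: TP=8, FP=1+8=9, FN=10+4=14 → 16/39 = 0.4103
Weighted-F1 score = Σ (supportᵢ/N)·F1 scoreᵢ with N=53: (12/53)·0.6286 + (19/53)·0.5625 + (22/53)·0.4103 = 0.514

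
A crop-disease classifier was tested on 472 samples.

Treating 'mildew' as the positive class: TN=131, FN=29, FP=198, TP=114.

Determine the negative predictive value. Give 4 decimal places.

0.8188

NPV = TN/(TN+FN) = 131/(131+29) = 0.8188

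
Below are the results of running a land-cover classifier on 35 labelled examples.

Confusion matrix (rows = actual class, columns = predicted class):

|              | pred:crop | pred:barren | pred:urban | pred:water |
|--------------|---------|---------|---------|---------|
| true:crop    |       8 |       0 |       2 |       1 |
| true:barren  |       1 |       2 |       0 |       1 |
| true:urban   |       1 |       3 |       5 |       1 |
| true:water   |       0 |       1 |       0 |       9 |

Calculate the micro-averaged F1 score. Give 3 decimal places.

0.686

Micro-averaging pools counts across classes: ΣTP=24, ΣFP=11, ΣFN=11.
Micro-F1 score = 2·TP/(2·TP+FP+FN) on pooled counts = 0.686 (equals overall accuracy in single-label multiclass).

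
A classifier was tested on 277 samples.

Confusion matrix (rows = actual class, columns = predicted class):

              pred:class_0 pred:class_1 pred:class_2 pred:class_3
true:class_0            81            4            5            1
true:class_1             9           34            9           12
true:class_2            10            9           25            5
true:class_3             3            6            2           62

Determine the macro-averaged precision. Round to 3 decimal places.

0.703

Per-class precision (TP/(TP+FP)):
  class_0: TP=81, FP=9+10+3=22 → 81/103 = 0.7864
  class_1: TP=34, FP=4+9+6=19 → 34/53 = 0.6415
  class_2: TP=25, FP=5+9+2=16 → 25/41 = 0.6098
  class_3: TP=62, FP=1+12+5=18 → 62/80 = 0.7750
Macro-precision = mean = (0.7864 + 0.6415 + 0.6098 + 0.7750) / 4 = 0.703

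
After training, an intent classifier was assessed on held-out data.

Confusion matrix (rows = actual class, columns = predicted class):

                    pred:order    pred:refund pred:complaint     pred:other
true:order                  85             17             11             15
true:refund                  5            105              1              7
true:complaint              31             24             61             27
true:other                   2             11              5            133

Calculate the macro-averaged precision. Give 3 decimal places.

Per-class precision (TP/(TP+FP)):
  order: TP=85, FP=5+31+2=38 → 85/123 = 0.6911
  refund: TP=105, FP=17+24+11=52 → 105/157 = 0.6688
  complaint: TP=61, FP=11+1+5=17 → 61/78 = 0.7821
  other: TP=133, FP=15+7+27=49 → 133/182 = 0.7308
Macro-precision = mean = (0.6911 + 0.6688 + 0.7821 + 0.7308) / 4 = 0.718

0.718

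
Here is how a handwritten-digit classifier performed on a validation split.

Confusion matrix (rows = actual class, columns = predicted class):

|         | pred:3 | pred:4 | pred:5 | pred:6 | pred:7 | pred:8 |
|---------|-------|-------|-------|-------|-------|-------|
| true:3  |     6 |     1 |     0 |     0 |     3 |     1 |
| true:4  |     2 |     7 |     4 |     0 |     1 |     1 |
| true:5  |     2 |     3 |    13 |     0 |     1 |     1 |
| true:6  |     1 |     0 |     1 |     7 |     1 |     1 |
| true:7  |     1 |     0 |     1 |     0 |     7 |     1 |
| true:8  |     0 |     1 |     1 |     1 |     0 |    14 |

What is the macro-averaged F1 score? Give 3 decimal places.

Per-class F1 score (2·TP/(2·TP+FP+FN)):
  3: TP=6, FP=2+2+1+1+0=6, FN=1+0+0+3+1=5 → 12/23 = 0.5217
  4: TP=7, FP=1+3+0+0+1=5, FN=2+4+0+1+1=8 → 14/27 = 0.5185
  5: TP=13, FP=0+4+1+1+1=7, FN=2+3+0+1+1=7 → 26/40 = 0.6500
  6: TP=7, FP=0+0+0+0+1=1, FN=1+0+1+1+1=4 → 14/19 = 0.7368
  7: TP=7, FP=3+1+1+1+0=6, FN=1+0+1+0+1=3 → 14/23 = 0.6087
  8: TP=14, FP=1+1+1+1+1=5, FN=0+1+1+1+0=3 → 28/36 = 0.7778
Macro-F1 score = mean = (0.5217 + 0.5185 + 0.6500 + 0.7368 + 0.6087 + 0.7778) / 6 = 0.636

0.636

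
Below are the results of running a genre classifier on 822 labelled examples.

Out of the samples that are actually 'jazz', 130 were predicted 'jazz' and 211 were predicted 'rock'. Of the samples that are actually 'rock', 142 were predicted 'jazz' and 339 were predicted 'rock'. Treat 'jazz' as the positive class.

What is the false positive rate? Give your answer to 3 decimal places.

FPR = FP/(FP+TN) = 142/(142+339) = 0.295

0.295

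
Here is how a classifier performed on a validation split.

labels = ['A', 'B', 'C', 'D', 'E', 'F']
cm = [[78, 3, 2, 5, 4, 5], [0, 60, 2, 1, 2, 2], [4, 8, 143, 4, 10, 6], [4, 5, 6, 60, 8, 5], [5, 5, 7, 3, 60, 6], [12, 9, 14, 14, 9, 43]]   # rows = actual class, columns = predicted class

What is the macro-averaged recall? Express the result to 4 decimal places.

0.7203

Per-class recall (TP/(TP+FN)):
  A: TP=78, FN=3+2+5+4+5=19 → 78/97 = 0.80412
  B: TP=60, FN=0+2+1+2+2=7 → 60/67 = 0.89552
  C: TP=143, FN=4+8+4+10+6=32 → 143/175 = 0.81714
  D: TP=60, FN=4+5+6+8+5=28 → 60/88 = 0.68182
  E: TP=60, FN=5+5+7+3+6=26 → 60/86 = 0.69767
  F: TP=43, FN=12+9+14+14+9=58 → 43/101 = 0.42574
Macro-recall = mean = (0.80412 + 0.89552 + 0.81714 + 0.68182 + 0.69767 + 0.42574) / 6 = 0.7203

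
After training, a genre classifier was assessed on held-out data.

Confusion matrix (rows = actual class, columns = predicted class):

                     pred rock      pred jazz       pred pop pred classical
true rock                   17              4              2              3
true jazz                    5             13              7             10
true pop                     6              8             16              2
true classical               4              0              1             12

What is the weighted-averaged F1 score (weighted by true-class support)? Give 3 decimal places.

0.521

Per-class F1 score (2·TP/(2·TP+FP+FN)):
  rock: TP=17, FP=5+6+4=15, FN=4+2+3=9 → 34/58 = 0.5862
  jazz: TP=13, FP=4+8+0=12, FN=5+7+10=22 → 26/60 = 0.4333
  pop: TP=16, FP=2+7+1=10, FN=6+8+2=16 → 32/58 = 0.5517
  classical: TP=12, FP=3+10+2=15, FN=4+0+1=5 → 24/44 = 0.5455
Weighted-F1 score = Σ (supportᵢ/N)·F1 scoreᵢ with N=110: (26/110)·0.5862 + (35/110)·0.4333 + (32/110)·0.5517 + (17/110)·0.5455 = 0.521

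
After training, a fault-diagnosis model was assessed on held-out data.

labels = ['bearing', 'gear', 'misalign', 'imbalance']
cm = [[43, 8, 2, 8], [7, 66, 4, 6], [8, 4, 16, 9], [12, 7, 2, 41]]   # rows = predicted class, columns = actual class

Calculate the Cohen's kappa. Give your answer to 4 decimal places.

0.5635

Observed agreement pₒ = trace/N = 166/243 = 0.68313
Expected agreement pₑ = Σ (rowᵢ·colᵢ)/N² = (70·61 + 85·83 + 24·37 + 64·62)/243² = 0.27403
κ = (pₒ − pₑ)/(1 − pₑ) = (0.68313 − 0.27403)/(1 − 0.27403) = 0.5635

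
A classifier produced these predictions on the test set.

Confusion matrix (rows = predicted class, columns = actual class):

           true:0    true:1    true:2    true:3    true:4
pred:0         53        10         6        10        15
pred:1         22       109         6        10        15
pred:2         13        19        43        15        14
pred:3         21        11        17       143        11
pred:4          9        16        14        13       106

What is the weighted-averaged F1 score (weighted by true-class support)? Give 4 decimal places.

0.6291

Per-class F1 score (2·TP/(2·TP+FP+FN)):
  0: TP=53, FP=10+6+10+15=41, FN=22+13+21+9=65 → 106/212 = 0.50000
  1: TP=109, FP=22+6+10+15=53, FN=10+19+11+16=56 → 218/327 = 0.66667
  2: TP=43, FP=13+19+15+14=61, FN=6+6+17+14=43 → 86/190 = 0.45263
  3: TP=143, FP=21+11+17+11=60, FN=10+10+15+13=48 → 286/394 = 0.72589
  4: TP=106, FP=9+16+14+13=52, FN=15+15+14+11=55 → 212/319 = 0.66458
Weighted-F1 score = Σ (supportᵢ/N)·F1 scoreᵢ with N=721: (118/721)·0.50000 + (165/721)·0.66667 + (86/721)·0.45263 + (191/721)·0.72589 + (161/721)·0.66458 = 0.6291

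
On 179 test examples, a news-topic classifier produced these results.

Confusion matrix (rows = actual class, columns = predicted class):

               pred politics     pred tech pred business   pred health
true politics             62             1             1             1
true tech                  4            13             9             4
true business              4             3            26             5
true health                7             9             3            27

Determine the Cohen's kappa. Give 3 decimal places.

0.604

Observed agreement pₒ = trace/N = 128/179 = 0.7151
Expected agreement pₑ = Σ (rowᵢ·colᵢ)/N² = (65·77 + 30·26 + 38·39 + 46·37)/179² = 0.2799
κ = (pₒ − pₑ)/(1 − pₑ) = (0.7151 − 0.2799)/(1 − 0.2799) = 0.604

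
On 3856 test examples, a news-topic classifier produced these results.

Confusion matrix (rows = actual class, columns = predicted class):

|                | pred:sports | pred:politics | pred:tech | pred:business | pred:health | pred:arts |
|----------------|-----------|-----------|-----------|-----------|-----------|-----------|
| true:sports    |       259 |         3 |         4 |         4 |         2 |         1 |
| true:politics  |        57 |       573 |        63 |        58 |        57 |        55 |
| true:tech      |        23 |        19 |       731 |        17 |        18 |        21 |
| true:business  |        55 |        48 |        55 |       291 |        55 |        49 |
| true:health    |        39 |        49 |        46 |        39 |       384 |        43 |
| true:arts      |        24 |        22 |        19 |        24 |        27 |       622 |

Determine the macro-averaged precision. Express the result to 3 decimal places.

0.722

Per-class precision (TP/(TP+FP)):
  sports: TP=259, FP=57+23+55+39+24=198 → 259/457 = 0.5667
  politics: TP=573, FP=3+19+48+49+22=141 → 573/714 = 0.8025
  tech: TP=731, FP=4+63+55+46+19=187 → 731/918 = 0.7963
  business: TP=291, FP=4+58+17+39+24=142 → 291/433 = 0.6721
  health: TP=384, FP=2+57+18+55+27=159 → 384/543 = 0.7072
  arts: TP=622, FP=1+55+21+49+43=169 → 622/791 = 0.7863
Macro-precision = mean = (0.5667 + 0.8025 + 0.7963 + 0.6721 + 0.7072 + 0.7863) / 6 = 0.722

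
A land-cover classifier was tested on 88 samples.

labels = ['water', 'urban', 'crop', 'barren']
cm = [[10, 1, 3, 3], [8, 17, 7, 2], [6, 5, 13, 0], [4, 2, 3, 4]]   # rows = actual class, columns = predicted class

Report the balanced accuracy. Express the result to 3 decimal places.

Balanced accuracy = mean of per-class recall.
  water: recall = 10/17 = 0.5882
  urban: recall = 17/34 = 0.5000
  crop: recall = 13/24 = 0.5417
  barren: recall = 4/13 = 0.3077
Mean = (0.5882 + 0.5000 + 0.5417 + 0.3077) / 4 = 0.484

0.484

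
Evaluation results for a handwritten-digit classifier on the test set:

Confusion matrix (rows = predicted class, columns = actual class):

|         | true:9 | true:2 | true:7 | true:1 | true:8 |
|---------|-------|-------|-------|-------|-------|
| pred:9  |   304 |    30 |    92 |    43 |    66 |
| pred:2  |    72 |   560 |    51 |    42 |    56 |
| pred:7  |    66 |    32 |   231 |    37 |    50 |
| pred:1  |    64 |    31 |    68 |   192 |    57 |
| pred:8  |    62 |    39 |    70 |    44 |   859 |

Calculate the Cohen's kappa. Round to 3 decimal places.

0.568

Observed agreement pₒ = trace/N = 2146/3218 = 0.6669
Expected agreement pₑ = Σ (rowᵢ·colᵢ)/N² = (568·535 + 692·781 + 512·416 + 358·412 + 1088·1074)/3218² = 0.2292
κ = (pₒ − pₑ)/(1 − pₑ) = (0.6669 − 0.2292)/(1 − 0.2292) = 0.568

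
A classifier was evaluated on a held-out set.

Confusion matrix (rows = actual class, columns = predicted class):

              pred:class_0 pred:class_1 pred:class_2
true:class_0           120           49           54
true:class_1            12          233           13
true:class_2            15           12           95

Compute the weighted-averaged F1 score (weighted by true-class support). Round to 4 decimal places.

0.7364

Per-class F1 score (2·TP/(2·TP+FP+FN)):
  class_0: TP=120, FP=12+15=27, FN=49+54=103 → 240/370 = 0.64865
  class_1: TP=233, FP=49+12=61, FN=12+13=25 → 466/552 = 0.84420
  class_2: TP=95, FP=54+13=67, FN=15+12=27 → 190/284 = 0.66901
Weighted-F1 score = Σ (supportᵢ/N)·F1 scoreᵢ with N=603: (223/603)·0.64865 + (258/603)·0.84420 + (122/603)·0.66901 = 0.7364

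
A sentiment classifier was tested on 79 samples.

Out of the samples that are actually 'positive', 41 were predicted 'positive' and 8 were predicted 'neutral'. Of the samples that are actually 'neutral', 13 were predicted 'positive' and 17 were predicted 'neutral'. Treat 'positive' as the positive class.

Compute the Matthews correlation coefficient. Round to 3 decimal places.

MCC = (TP·TN − FP·FN) / √((TP+FP)(TP+FN)(TN+FP)(TN+FN))
Numerator = 41·17 − 13·8 = 593
Denominator = √(54·49·30·25) = √1984500 = 1408.7228
MCC = 593 / 1408.7228 = 0.421

0.421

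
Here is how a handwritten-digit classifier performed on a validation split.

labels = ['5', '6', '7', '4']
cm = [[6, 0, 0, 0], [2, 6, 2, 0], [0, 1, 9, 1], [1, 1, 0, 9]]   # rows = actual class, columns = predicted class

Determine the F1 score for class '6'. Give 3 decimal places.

Treat '6' as positive and all other classes as negative.
F1 score = 2·TP/(2·TP+FP+FN).
6: TP=6, FP=0+1+1=2, FN=2+2+0=4 → 12/18 = 0.6667

0.667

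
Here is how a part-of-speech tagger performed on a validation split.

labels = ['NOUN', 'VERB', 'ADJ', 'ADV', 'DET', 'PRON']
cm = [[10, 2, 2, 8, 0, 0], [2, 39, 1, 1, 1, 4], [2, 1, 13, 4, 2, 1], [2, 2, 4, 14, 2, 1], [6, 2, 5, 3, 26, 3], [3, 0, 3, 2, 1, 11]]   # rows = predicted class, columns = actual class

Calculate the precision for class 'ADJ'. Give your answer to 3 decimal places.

One-vs-rest for 'ADJ': TP = diagonal; FP = other classes predicted 'ADJ'; FN = 'ADJ' predicted as other.
precision = TP/(TP+FP).
ADJ: TP=13, FP=2+1+4+2+1=10 → 13/23 = 0.5652

0.565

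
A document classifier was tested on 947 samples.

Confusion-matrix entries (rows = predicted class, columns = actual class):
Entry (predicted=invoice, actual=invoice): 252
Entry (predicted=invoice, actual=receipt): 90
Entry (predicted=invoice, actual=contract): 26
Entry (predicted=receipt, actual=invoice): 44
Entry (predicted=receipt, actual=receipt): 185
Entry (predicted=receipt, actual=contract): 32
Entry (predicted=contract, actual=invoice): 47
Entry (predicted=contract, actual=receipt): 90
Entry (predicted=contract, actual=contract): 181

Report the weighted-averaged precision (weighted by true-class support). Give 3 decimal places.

0.665

Per-class precision (TP/(TP+FP)):
  invoice: TP=252, FP=90+26=116 → 252/368 = 0.6848
  receipt: TP=185, FP=44+32=76 → 185/261 = 0.7088
  contract: TP=181, FP=47+90=137 → 181/318 = 0.5692
Weighted-precision = Σ (supportᵢ/N)·precisionᵢ with N=947: (343/947)·0.6848 + (365/947)·0.7088 + (239/947)·0.5692 = 0.665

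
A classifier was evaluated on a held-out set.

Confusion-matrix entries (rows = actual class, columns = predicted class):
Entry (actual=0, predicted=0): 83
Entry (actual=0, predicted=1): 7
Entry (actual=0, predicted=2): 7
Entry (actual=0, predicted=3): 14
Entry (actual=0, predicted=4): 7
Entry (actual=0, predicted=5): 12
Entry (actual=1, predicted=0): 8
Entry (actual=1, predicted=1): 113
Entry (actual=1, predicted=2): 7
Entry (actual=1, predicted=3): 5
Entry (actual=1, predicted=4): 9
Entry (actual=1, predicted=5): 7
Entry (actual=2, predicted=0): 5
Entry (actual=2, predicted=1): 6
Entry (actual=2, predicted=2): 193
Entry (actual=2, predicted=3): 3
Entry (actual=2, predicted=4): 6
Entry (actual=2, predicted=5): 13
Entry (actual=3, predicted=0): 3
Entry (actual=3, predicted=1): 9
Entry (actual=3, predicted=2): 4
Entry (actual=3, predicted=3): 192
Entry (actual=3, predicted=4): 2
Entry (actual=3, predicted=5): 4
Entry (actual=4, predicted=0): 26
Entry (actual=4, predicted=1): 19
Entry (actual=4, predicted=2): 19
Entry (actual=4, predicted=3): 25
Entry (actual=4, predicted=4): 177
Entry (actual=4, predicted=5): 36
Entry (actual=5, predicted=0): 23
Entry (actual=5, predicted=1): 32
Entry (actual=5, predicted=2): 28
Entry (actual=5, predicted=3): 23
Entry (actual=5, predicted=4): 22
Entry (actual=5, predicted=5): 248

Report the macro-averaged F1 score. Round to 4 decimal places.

0.7105

Per-class F1 score (2·TP/(2·TP+FP+FN)):
  0: TP=83, FP=8+5+3+26+23=65, FN=7+7+14+7+12=47 → 166/278 = 0.59712
  1: TP=113, FP=7+6+9+19+32=73, FN=8+7+5+9+7=36 → 226/335 = 0.67463
  2: TP=193, FP=7+7+4+19+28=65, FN=5+6+3+6+13=33 → 386/484 = 0.79752
  3: TP=192, FP=14+5+3+25+23=70, FN=3+9+4+2+4=22 → 384/476 = 0.80672
  4: TP=177, FP=7+9+6+2+22=46, FN=26+19+19+25+36=125 → 354/525 = 0.67429
  5: TP=248, FP=12+7+13+4+36=72, FN=23+32+28+23+22=128 → 496/696 = 0.71264
Macro-F1 score = mean = (0.59712 + 0.67463 + 0.79752 + 0.80672 + 0.67429 + 0.71264) / 6 = 0.7105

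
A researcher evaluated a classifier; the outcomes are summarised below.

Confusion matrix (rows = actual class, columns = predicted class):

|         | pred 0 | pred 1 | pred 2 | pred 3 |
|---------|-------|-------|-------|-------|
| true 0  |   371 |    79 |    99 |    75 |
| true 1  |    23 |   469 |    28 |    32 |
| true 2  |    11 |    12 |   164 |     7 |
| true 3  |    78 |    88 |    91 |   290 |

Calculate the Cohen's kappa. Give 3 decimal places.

Observed agreement pₒ = trace/N = 1294/1917 = 0.6750
Expected agreement pₑ = Σ (rowᵢ·colᵢ)/N² = (624·483 + 552·648 + 194·382 + 547·404)/1917² = 0.2596
κ = (pₒ − pₑ)/(1 − pₑ) = (0.6750 − 0.2596)/(1 − 0.2596) = 0.561

0.561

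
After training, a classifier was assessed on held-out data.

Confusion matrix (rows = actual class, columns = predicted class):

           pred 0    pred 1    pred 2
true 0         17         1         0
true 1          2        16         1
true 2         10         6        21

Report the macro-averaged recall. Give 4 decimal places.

0.7847

Per-class recall (TP/(TP+FN)):
  0: TP=17, FN=1+0=1 → 17/18 = 0.94444
  1: TP=16, FN=2+1=3 → 16/19 = 0.84211
  2: TP=21, FN=10+6=16 → 21/37 = 0.56757
Macro-recall = mean = (0.94444 + 0.84211 + 0.56757) / 3 = 0.7847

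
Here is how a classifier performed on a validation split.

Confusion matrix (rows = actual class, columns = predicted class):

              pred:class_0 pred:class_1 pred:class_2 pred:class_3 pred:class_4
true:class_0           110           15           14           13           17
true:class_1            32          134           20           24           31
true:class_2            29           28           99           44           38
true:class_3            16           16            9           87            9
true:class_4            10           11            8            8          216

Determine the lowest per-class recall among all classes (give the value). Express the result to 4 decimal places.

Per-class recall (TP/(TP+FN)):
  class_0: TP=110, FN=15+14+13+17=59 → 110/169 = 0.65089
  class_1: TP=134, FN=32+20+24+31=107 → 134/241 = 0.55602
  class_2: TP=99, FN=29+28+44+38=139 → 99/238 = 0.41597
  class_3: TP=87, FN=16+16+9+9=50 → 87/137 = 0.63504
  class_4: TP=216, FN=10+11+8+8=37 → 216/253 = 0.85375
Lowest is class 'class_2' with recall = 0.4160.

0.4160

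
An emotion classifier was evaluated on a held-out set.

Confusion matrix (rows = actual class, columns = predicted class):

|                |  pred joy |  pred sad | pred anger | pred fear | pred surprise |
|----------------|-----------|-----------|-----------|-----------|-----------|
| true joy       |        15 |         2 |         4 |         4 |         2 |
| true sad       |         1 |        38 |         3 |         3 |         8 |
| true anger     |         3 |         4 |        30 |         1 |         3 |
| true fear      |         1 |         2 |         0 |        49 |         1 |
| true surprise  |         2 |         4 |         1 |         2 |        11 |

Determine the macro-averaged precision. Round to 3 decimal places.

0.700

Per-class precision (TP/(TP+FP)):
  joy: TP=15, FP=1+3+1+2=7 → 15/22 = 0.6818
  sad: TP=38, FP=2+4+2+4=12 → 38/50 = 0.7600
  anger: TP=30, FP=4+3+0+1=8 → 30/38 = 0.7895
  fear: TP=49, FP=4+3+1+2=10 → 49/59 = 0.8305
  surprise: TP=11, FP=2+8+3+1=14 → 11/25 = 0.4400
Macro-precision = mean = (0.6818 + 0.7600 + 0.7895 + 0.8305 + 0.4400) / 5 = 0.700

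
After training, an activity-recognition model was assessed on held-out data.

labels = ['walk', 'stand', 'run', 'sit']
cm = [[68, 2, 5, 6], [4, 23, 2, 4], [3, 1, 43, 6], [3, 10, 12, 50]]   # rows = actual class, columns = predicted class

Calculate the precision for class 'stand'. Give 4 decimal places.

One-vs-rest for 'stand': TP = diagonal; FP = other classes predicted 'stand'; FN = 'stand' predicted as other.
precision = TP/(TP+FP).
stand: TP=23, FP=2+1+10=13 → 23/36 = 0.63889

0.6389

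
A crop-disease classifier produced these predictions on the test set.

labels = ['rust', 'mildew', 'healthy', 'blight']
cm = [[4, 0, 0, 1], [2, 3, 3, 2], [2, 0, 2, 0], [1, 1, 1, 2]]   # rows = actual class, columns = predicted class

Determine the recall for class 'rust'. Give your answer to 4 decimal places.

Treat 'rust' as positive and all other classes as negative.
recall = TP/(TP+FN).
rust: TP=4, FN=0+0+1=1 → 4/5 = 0.80000

0.8000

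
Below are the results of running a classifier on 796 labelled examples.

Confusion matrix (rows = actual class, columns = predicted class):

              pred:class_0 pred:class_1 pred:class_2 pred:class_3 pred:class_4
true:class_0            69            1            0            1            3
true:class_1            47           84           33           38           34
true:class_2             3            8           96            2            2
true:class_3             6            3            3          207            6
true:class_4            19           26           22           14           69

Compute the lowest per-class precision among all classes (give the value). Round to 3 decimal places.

0.479

Per-class precision (TP/(TP+FP)):
  class_0: TP=69, FP=47+3+6+19=75 → 69/144 = 0.4792
  class_1: TP=84, FP=1+8+3+26=38 → 84/122 = 0.6885
  class_2: TP=96, FP=0+33+3+22=58 → 96/154 = 0.6234
  class_3: TP=207, FP=1+38+2+14=55 → 207/262 = 0.7901
  class_4: TP=69, FP=3+34+2+6=45 → 69/114 = 0.6053
Lowest is class 'class_0' with precision = 0.479.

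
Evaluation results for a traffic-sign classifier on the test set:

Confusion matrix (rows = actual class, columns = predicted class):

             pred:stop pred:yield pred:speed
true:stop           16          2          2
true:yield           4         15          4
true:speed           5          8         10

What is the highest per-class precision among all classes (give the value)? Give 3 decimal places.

0.640

Per-class precision (TP/(TP+FP)):
  stop: TP=16, FP=4+5=9 → 16/25 = 0.6400
  yield: TP=15, FP=2+8=10 → 15/25 = 0.6000
  speed: TP=10, FP=2+4=6 → 10/16 = 0.6250
Highest is class 'stop' with precision = 0.640.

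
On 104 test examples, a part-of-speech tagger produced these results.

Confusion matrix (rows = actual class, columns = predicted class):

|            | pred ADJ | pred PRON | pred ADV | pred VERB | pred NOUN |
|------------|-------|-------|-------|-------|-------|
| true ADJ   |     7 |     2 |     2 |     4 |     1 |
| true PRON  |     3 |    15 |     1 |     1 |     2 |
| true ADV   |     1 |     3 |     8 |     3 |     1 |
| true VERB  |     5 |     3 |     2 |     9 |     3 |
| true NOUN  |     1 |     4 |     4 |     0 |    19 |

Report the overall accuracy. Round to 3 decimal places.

Accuracy = trace / total = (7+15+8+9+19=58) / 104 = 58/104 = 0.558

0.558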